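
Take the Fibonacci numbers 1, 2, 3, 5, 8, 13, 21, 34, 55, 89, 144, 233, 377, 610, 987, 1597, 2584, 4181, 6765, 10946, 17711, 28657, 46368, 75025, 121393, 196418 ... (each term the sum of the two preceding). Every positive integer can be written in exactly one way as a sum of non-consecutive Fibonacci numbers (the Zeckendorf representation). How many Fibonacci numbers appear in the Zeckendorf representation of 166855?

8

Greedily peel off the largest Fibonacci term at each step:
121393 ≤ 166855 < 196418, so take 121393; remainder 45462
28657 ≤ 45462 < 46368, so take 28657; remainder 16805
10946 ≤ 16805 < 17711, so take 10946; remainder 5859
4181 ≤ 5859 < 6765, so take 4181; remainder 1678
1597 ≤ 1678 < 2584, so take 1597; remainder 81
55 ≤ 81 < 89, so take 55; remainder 26
21 ≤ 26 < 34, so take 21; remainder 5
5 ≤ 5 < 8, so take 5; remainder 0
166855 = 121393 + 28657 + 10946 + 4181 + 1597 + 55 + 21 + 5, which has 8 terms.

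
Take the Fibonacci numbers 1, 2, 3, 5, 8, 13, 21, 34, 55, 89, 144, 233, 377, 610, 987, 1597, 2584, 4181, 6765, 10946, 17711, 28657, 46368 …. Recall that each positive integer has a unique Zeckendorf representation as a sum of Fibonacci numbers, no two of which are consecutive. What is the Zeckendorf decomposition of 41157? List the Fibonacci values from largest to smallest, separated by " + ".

take 28657 (≤ 41157); 41157 − 28657 = 12500
take 10946 (≤ 12500); 12500 − 10946 = 1554
take 987 (≤ 1554); 1554 − 987 = 567
take 377 (≤ 567); 567 − 377 = 190
take 144 (≤ 190); 190 − 144 = 46
take 34 (≤ 46); 46 − 34 = 12
take 8 (≤ 12); 12 − 8 = 4
take 3 (≤ 4); 4 − 3 = 1
take 1 (≤ 1); 1 − 1 = 0
So 41157 = 28657 + 10946 + 987 + 377 + 144 + 34 + 8 + 3 + 1, with no two terms consecutive in the sequence.

28657 + 10946 + 987 + 377 + 144 + 34 + 8 + 3 + 1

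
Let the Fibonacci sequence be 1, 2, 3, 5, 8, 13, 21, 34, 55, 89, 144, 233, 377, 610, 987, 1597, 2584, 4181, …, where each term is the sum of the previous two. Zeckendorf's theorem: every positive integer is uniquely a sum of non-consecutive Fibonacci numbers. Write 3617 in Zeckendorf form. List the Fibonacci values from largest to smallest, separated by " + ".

Greedy algorithm:
3617: greatest Fibonacci not exceeding it is 2584, leaving 1033
1033: greatest Fibonacci not exceeding it is 987, leaving 46
46: greatest Fibonacci not exceeding it is 34, leaving 12
12: greatest Fibonacci not exceeding it is 8, leaving 4
4: greatest Fibonacci not exceeding it is 3, leaving 1
1: greatest Fibonacci not exceeding it is 1, leaving 0
So 3617 = 2584 + 987 + 34 + 8 + 3 + 1, with no two terms consecutive in the sequence.

2584 + 987 + 34 + 8 + 3 + 1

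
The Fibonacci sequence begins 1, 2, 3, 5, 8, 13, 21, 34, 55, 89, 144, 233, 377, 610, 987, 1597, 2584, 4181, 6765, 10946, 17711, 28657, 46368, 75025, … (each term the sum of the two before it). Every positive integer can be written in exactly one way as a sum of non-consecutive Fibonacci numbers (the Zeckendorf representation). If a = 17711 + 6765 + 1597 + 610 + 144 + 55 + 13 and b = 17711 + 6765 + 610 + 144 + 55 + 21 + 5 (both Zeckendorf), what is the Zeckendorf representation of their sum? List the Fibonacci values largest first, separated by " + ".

46368 + 4181 + 1597 + 55 + 5

The two numbers are 26895 and 25311, so their sum is 52206.
Greedily peel off the largest Fibonacci term at each step:
take 46368 (≤ 52206); 52206 − 46368 = 5838
take 4181 (≤ 5838); 5838 − 4181 = 1657
take 1597 (≤ 1657); 1657 − 1597 = 60
take 55 (≤ 60); 60 − 55 = 5
take 5 (≤ 5); 5 − 5 = 0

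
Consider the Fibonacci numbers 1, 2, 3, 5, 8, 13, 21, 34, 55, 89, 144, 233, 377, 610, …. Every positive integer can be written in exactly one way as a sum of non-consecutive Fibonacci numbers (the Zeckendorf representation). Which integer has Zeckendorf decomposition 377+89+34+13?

513

377+89+34+13 = 513.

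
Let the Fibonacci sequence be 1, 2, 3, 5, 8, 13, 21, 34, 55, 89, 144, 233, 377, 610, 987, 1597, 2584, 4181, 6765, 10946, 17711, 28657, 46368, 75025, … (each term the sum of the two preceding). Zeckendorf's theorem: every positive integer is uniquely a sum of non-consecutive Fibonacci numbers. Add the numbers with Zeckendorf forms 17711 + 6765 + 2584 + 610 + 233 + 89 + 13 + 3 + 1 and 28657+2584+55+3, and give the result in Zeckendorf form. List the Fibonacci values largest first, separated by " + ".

The two numbers are 28009 and 31299, so their sum is 59308.
59308 − 46368 = 12940
12940 − 10946 = 1994
1994 − 1597 = 397
397 − 377 = 20
20 − 13 = 7
7 − 5 = 2
2 − 2 = 0

46368 + 10946 + 1597 + 377 + 13 + 5 + 2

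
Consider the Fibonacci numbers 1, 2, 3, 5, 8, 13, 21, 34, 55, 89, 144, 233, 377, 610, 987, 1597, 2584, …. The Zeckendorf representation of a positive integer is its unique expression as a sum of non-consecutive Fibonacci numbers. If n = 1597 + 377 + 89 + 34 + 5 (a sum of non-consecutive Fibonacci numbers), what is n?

1597 + 377 + 89 + 34 + 5 = 2102.

2102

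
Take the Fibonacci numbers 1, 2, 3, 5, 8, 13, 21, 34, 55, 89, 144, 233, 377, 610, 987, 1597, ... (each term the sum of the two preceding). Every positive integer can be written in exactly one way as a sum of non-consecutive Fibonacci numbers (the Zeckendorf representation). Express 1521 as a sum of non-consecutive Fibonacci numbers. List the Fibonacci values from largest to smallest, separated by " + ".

987 + 377 + 144 + 13

subtract 987 from 1521: 534 remains
subtract 377 from 534: 157 remains
subtract 144 from 157: 13 remains
subtract 13 from 13: 0 remains
So 1521 = 987 + 377 + 144 + 13, with no two terms consecutive in the sequence.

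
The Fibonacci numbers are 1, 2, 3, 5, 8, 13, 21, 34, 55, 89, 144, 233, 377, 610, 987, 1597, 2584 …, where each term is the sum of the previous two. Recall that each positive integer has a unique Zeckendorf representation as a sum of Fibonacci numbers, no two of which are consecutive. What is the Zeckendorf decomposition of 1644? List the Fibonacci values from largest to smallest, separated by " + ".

1597 + 34 + 13

1644 − 1597 = 47
47 − 34 = 13
13 − 13 = 0
So 1644 = 1597 + 34 + 13, with no two terms consecutive in the sequence.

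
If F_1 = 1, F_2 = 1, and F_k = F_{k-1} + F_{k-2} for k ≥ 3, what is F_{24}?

46368

Iterating the recurrence up to F_{19} = 4181 and F_{18} = 2584:
F_{20} = F_{19} + F_{18} = 4181 + 2584 = 6765
F_{21} = F_{20} + F_{19} = 6765 + 4181 = 10946
F_{22} = F_{21} + F_{20} = 10946 + 6765 = 17711
F_{23} = F_{22} + F_{21} = 17711 + 10946 = 28657
F_{24} = F_{23} + F_{22} = 28657 + 17711 = 46368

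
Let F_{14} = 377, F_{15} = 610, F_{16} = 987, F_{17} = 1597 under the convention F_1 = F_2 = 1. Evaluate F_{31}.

1346269

By the addition formula F_{m+n} = F_m F_{n+1} + F_{m−1} F_n with m=15, n=16: F_{31} = 610·1597 + 377·987 = 974170 + 372099 = 1346269.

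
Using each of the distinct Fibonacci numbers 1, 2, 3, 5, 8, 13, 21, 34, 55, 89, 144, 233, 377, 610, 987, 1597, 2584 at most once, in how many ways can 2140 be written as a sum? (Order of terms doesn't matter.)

Each representation comes from the Zeckendorf form by replacing some F_k with F_{k−1} + F_{k−2} where possible.
2140 = 1597+377+144+21+1 = 1597+377+144+13+8+1 = 1597+377+89+55+21+1 = 1597+377+144+13+5+3+1 = … (22 more), for 26 in all.

26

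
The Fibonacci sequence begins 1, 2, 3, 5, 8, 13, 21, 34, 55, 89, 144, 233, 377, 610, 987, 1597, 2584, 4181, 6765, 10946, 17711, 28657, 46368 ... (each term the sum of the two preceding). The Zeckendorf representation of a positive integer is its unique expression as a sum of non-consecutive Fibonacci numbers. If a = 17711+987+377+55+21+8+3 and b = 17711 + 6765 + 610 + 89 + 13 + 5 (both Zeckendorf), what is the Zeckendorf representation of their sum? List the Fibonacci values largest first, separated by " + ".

The two numbers are 19162 and 25193, so their sum is 44355.
largest Fibonacci ≤ 44355 is 28657; 44355 − 28657 = 15698
largest Fibonacci ≤ 15698 is 10946; 15698 − 10946 = 4752
largest Fibonacci ≤ 4752 is 4181; 4752 − 4181 = 571
largest Fibonacci ≤ 571 is 377; 571 − 377 = 194
largest Fibonacci ≤ 194 is 144; 194 − 144 = 50
largest Fibonacci ≤ 50 is 34; 50 − 34 = 16
largest Fibonacci ≤ 16 is 13; 16 − 13 = 3
largest Fibonacci ≤ 3 is 3; 3 − 3 = 0

28657 + 10946 + 4181 + 377 + 144 + 34 + 13 + 3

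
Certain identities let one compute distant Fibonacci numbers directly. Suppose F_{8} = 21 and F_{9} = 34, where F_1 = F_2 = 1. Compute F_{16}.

By the doubling identity F_{2k} = F_k(2F_{k+1} − F_k): F_{16} = 21·(2·34 − 21) = 21·47 = 987.

987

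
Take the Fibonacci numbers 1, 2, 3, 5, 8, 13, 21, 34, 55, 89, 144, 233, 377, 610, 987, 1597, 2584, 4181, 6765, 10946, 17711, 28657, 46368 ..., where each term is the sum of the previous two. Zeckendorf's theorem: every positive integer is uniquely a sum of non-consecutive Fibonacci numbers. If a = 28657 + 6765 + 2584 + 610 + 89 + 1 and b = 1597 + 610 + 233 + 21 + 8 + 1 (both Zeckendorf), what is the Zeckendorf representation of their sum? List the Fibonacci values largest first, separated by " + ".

28657 + 10946 + 987 + 377 + 144 + 55 + 8 + 2

The two numbers are 38706 and 2470, so their sum is 41176.
subtract 28657 from 41176: 12519 remains
subtract 10946 from 12519: 1573 remains
subtract 987 from 1573: 586 remains
subtract 377 from 586: 209 remains
subtract 144 from 209: 65 remains
subtract 55 from 65: 10 remains
subtract 8 from 10: 2 remains
subtract 2 from 2: 0 remains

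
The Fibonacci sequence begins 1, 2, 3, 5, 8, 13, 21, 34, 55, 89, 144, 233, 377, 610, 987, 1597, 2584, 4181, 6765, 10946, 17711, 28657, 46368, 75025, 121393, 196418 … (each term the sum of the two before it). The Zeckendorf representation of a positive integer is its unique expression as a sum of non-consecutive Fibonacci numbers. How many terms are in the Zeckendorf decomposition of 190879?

8

190879: greatest Fibonacci not exceeding it is 121393, leaving 69486
69486: greatest Fibonacci not exceeding it is 46368, leaving 23118
23118: greatest Fibonacci not exceeding it is 17711, leaving 5407
5407: greatest Fibonacci not exceeding it is 4181, leaving 1226
1226: greatest Fibonacci not exceeding it is 987, leaving 239
239: greatest Fibonacci not exceeding it is 233, leaving 6
6: greatest Fibonacci not exceeding it is 5, leaving 1
1: greatest Fibonacci not exceeding it is 1, leaving 0
190879 = 121393 + 46368 + 17711 + 4181 + 987 + 233 + 5 + 1, which has 8 terms.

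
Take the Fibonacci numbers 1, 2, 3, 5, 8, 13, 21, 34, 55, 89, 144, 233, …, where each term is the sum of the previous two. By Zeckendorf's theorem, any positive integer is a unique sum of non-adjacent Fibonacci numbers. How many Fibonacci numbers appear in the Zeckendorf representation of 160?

Greedily peel off the largest Fibonacci term at each step:
160: greatest Fibonacci not exceeding it is 144, leaving 16
16: greatest Fibonacci not exceeding it is 13, leaving 3
3: greatest Fibonacci not exceeding it is 3, leaving 0
160 = 144 + 13 + 3, which has 3 terms.

3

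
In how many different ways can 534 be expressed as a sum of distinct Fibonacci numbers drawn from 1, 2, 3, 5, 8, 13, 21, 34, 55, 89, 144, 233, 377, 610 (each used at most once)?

534 = 377+144+13 = 377+144+8+5 = 377+89+55+13 = 377+144+8+3+2 = 377+89+55+8+5 = … (10 more), for 15 in all.

15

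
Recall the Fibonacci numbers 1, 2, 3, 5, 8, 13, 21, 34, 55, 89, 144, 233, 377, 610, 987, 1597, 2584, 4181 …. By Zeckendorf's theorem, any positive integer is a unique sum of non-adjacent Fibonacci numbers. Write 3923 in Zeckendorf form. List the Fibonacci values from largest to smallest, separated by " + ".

3923 − 2584 = 1339
1339 − 987 = 352
352 − 233 = 119
119 − 89 = 30
30 − 21 = 9
9 − 8 = 1
1 − 1 = 0
So 3923 = 2584 + 987 + 233 + 89 + 21 + 8 + 1, with no two terms consecutive in the sequence.

2584 + 987 + 233 + 89 + 21 + 8 + 1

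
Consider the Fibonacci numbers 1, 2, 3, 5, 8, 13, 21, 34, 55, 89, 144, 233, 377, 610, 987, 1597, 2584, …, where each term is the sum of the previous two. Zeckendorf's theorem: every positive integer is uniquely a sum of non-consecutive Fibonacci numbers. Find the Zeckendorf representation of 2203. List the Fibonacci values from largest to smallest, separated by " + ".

Repeatedly subtract the largest Fibonacci number that fits:
1597 ≤ 2203 < 2584, so take 1597; remainder 606
377 ≤ 606 < 610, so take 377; remainder 229
144 ≤ 229 < 233, so take 144; remainder 85
55 ≤ 85 < 89, so take 55; remainder 30
21 ≤ 30 < 34, so take 21; remainder 9
8 ≤ 9 < 13, so take 8; remainder 1
1 ≤ 1 < 2, so take 1; remainder 0
So 2203 = 1597 + 377 + 144 + 55 + 21 + 8 + 1, with no two terms consecutive in the sequence.

1597 + 377 + 144 + 55 + 21 + 8 + 1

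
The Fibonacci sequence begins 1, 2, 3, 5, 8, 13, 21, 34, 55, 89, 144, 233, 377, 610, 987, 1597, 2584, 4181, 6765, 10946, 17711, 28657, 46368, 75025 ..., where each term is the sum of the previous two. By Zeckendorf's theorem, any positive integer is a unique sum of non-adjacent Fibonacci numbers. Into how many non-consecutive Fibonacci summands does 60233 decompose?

Greedily peel off the largest Fibonacci term at each step:
subtract 46368 from 60233: 13865 remains
subtract 10946 from 13865: 2919 remains
subtract 2584 from 2919: 335 remains
subtract 233 from 335: 102 remains
subtract 89 from 102: 13 remains
subtract 13 from 13: 0 remains
60233 = 46368 + 10946 + 2584 + 233 + 89 + 13, which has 6 terms.

6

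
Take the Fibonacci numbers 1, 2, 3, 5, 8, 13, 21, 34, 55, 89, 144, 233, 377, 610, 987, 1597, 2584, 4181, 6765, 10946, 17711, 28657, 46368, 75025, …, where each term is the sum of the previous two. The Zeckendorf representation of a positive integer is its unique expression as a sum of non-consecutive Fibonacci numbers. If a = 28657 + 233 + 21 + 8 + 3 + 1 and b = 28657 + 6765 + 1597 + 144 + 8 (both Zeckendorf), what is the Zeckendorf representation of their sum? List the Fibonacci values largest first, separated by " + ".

The two numbers are 28923 and 37171, so their sum is 66094.
take 46368 (≤ 66094); 66094 − 46368 = 19726
take 17711 (≤ 19726); 19726 − 17711 = 2015
take 1597 (≤ 2015); 2015 − 1597 = 418
take 377 (≤ 418); 418 − 377 = 41
take 34 (≤ 41); 41 − 34 = 7
take 5 (≤ 7); 7 − 5 = 2
take 2 (≤ 2); 2 − 2 = 0

46368 + 17711 + 1597 + 377 + 34 + 5 + 2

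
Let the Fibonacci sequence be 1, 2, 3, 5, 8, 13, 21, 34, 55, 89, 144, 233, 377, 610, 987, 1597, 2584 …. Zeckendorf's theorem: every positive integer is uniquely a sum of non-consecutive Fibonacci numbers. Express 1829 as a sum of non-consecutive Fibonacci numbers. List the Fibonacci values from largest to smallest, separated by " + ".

1597 + 144 + 55 + 21 + 8 + 3 + 1

Greedy algorithm:
1829: greatest Fibonacci not exceeding it is 1597, leaving 232
232: greatest Fibonacci not exceeding it is 144, leaving 88
88: greatest Fibonacci not exceeding it is 55, leaving 33
33: greatest Fibonacci not exceeding it is 21, leaving 12
12: greatest Fibonacci not exceeding it is 8, leaving 4
4: greatest Fibonacci not exceeding it is 3, leaving 1
1: greatest Fibonacci not exceeding it is 1, leaving 0
So 1829 = 1597 + 144 + 55 + 21 + 8 + 3 + 1, with no two terms consecutive in the sequence.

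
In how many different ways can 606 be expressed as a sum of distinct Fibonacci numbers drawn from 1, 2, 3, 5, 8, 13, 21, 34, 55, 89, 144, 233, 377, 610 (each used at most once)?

6

606 = 377+144+55+21+8+1 = 377+144+55+21+5+3+1 = 377+144+55+13+8+5+3+1 = … (3 more), for 6 in all.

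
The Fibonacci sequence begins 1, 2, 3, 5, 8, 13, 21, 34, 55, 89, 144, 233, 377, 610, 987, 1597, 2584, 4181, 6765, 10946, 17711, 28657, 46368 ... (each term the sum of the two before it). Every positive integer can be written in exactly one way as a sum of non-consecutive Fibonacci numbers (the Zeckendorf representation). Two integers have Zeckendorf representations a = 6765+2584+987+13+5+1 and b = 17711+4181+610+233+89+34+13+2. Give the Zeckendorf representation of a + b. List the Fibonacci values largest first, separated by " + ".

The two numbers are 10355 and 22873, so their sum is 33228.
largest Fibonacci ≤ 33228 is 28657; 33228 − 28657 = 4571
largest Fibonacci ≤ 4571 is 4181; 4571 − 4181 = 390
largest Fibonacci ≤ 390 is 377; 390 − 377 = 13
largest Fibonacci ≤ 13 is 13; 13 − 13 = 0

28657 + 4181 + 377 + 13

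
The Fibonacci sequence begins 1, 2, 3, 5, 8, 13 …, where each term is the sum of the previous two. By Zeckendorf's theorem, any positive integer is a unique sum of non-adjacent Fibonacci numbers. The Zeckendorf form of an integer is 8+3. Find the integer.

11

8+3 = 11.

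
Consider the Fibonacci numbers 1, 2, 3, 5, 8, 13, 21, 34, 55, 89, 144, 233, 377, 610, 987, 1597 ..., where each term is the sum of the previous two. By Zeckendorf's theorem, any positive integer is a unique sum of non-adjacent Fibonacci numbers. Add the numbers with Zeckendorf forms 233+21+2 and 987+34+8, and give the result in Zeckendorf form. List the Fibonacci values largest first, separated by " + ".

The two numbers are 256 and 1029, so their sum is 1285.
Greedy algorithm:
987 ≤ 1285 < 1597, so take 987; remainder 298
233 ≤ 298 < 377, so take 233; remainder 65
55 ≤ 65 < 89, so take 55; remainder 10
8 ≤ 10 < 13, so take 8; remainder 2
2 ≤ 2 < 3, so take 2; remainder 0

987 + 233 + 55 + 8 + 2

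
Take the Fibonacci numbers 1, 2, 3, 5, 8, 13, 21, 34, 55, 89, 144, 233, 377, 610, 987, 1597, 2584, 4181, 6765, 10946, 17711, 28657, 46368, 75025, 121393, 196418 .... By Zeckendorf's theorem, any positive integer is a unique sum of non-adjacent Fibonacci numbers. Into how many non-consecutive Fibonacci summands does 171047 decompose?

6

121393 ≤ 171047 < 196418, so take 121393; remainder 49654
46368 ≤ 49654 < 75025, so take 46368; remainder 3286
2584 ≤ 3286 < 4181, so take 2584; remainder 702
610 ≤ 702 < 987, so take 610; remainder 92
89 ≤ 92 < 144, so take 89; remainder 3
3 ≤ 3 < 5, so take 3; remainder 0
171047 = 121393 + 46368 + 2584 + 610 + 89 + 3, which has 6 terms.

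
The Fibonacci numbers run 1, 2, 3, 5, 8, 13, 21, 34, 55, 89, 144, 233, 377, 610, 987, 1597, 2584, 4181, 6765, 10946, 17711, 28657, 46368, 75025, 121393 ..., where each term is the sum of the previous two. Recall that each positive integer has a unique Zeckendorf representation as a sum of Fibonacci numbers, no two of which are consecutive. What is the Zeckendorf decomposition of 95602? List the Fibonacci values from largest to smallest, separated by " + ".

Greedy algorithm:
subtract 75025 from 95602: 20577 remains
subtract 17711 from 20577: 2866 remains
subtract 2584 from 2866: 282 remains
subtract 233 from 282: 49 remains
subtract 34 from 49: 15 remains
subtract 13 from 15: 2 remains
subtract 2 from 2: 0 remains
So 95602 = 75025 + 17711 + 2584 + 233 + 34 + 13 + 2, with no two terms consecutive in the sequence.

75025 + 17711 + 2584 + 233 + 34 + 13 + 2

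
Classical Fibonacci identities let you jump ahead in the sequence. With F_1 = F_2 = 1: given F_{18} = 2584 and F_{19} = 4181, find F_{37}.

24157817

By F_{2k+1} = F_k² + F_{k+1}²: F_{37} = 2584² + 4181² = 6677056 + 17480761 = 24157817.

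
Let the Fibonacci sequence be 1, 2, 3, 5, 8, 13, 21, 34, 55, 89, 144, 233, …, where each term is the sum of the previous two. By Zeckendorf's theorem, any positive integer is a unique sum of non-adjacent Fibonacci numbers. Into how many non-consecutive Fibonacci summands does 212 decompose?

Greedily peel off the largest Fibonacci term at each step:
212: greatest Fibonacci not exceeding it is 144, leaving 68
68: greatest Fibonacci not exceeding it is 55, leaving 13
13: greatest Fibonacci not exceeding it is 13, leaving 0
212 = 144 + 55 + 13, which has 3 terms.

3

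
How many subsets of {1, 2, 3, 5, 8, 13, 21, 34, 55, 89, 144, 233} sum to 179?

8

Each representation comes from the Zeckendorf form by replacing some F_k with F_{k−1} + F_{k−2} where possible.
179 = 144+34+1 = 144+21+13+1 = 89+55+34+1 = 144+21+8+5+1 = 89+55+21+13+1 = … (3 more), for 8 in all.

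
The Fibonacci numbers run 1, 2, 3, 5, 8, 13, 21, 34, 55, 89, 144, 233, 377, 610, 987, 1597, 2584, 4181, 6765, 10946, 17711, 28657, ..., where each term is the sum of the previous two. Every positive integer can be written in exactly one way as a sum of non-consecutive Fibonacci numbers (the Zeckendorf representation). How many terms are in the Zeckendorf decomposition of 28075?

7

28075 − 17711 = 10364
10364 − 6765 = 3599
3599 − 2584 = 1015
1015 − 987 = 28
28 − 21 = 7
7 − 5 = 2
2 − 2 = 0
28075 = 17711 + 6765 + 2584 + 987 + 21 + 5 + 2, which has 7 terms.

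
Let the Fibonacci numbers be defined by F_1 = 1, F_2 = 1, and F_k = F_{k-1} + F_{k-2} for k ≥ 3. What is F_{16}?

Iterating the recurrence up to F_{9} = 34 and F_{8} = 21:
F_{10} = F_{9} + F_{8} = 34 + 21 = 55
F_{11} = F_{10} + F_{9} = 55 + 34 = 89
F_{12} = F_{11} + F_{10} = 89 + 55 = 144
F_{13} = F_{12} + F_{11} = 144 + 89 = 233
F_{14} = F_{13} + F_{12} = 233 + 144 = 377
F_{15} = F_{14} + F_{13} = 377 + 233 = 610
F_{16} = F_{15} + F_{14} = 610 + 377 = 987

987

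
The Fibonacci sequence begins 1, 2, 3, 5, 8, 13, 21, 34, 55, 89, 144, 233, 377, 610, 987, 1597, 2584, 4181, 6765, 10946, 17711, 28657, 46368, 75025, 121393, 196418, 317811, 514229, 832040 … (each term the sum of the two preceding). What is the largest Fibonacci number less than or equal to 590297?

514229

514229 ≤ 590297 < 832040, so the largest Fibonacci number not exceeding 590297 is 514229.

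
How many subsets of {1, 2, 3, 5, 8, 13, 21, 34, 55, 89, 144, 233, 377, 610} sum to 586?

11

Starting from the Zeckendorf form and repeatedly splitting a term F_k into F_{k−1} + F_{k−2} (when neither is already used) reaches every representation.
586 = 377+144+55+8+2 = 377+144+55+5+3+2 = 377+144+34+21+8+2 = … (8 more), for 11 in all.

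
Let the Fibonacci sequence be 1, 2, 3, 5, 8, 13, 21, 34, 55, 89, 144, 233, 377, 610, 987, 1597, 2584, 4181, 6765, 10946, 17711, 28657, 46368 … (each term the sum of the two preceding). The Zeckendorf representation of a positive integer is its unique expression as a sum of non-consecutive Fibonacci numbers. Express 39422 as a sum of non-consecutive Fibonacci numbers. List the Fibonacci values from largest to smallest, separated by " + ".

Greedily peel off the largest Fibonacci term at each step:
39422: greatest Fibonacci not exceeding it is 28657, leaving 10765
10765: greatest Fibonacci not exceeding it is 6765, leaving 4000
4000: greatest Fibonacci not exceeding it is 2584, leaving 1416
1416: greatest Fibonacci not exceeding it is 987, leaving 429
429: greatest Fibonacci not exceeding it is 377, leaving 52
52: greatest Fibonacci not exceeding it is 34, leaving 18
18: greatest Fibonacci not exceeding it is 13, leaving 5
5: greatest Fibonacci not exceeding it is 5, leaving 0
So 39422 = 28657 + 6765 + 2584 + 987 + 377 + 34 + 13 + 5, with no two terms consecutive in the sequence.

28657 + 6765 + 2584 + 987 + 377 + 34 + 13 + 5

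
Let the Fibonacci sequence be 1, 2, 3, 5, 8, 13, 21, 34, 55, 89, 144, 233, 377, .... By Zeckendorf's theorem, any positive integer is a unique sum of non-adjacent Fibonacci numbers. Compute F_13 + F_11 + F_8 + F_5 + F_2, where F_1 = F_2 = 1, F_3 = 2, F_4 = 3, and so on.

F_13 + F_11 + F_8 + F_5 + F_2 = 233 + 89 + 21 + 5 + 1 = 349.

349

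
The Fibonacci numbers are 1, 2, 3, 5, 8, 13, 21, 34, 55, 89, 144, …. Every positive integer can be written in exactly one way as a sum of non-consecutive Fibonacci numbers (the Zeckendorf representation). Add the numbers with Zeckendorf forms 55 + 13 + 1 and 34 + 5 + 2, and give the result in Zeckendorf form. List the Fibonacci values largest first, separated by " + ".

The two numbers are 69 and 41, so their sum is 110.
Greedily peel off the largest Fibonacci term at each step:
110 − 89 = 21
21 − 21 = 0

89 + 21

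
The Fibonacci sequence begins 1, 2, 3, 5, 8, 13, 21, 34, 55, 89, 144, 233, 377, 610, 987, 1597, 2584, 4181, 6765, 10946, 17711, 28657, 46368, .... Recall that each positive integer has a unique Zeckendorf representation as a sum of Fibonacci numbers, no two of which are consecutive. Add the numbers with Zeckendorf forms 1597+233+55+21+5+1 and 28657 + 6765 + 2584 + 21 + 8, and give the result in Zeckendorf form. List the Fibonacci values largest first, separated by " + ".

28657 + 10946 + 233 + 89 + 21 + 1

The two numbers are 1912 and 38035, so their sum is 39947.
Greedy algorithm:
take 28657 (≤ 39947); 39947 − 28657 = 11290
take 10946 (≤ 11290); 11290 − 10946 = 344
take 233 (≤ 344); 344 − 233 = 111
take 89 (≤ 111); 111 − 89 = 22
take 21 (≤ 22); 22 − 21 = 1
take 1 (≤ 1); 1 − 1 = 0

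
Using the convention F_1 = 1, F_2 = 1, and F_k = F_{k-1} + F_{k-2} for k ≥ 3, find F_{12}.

144

Iterating the recurrence up to F_{4} = 3 and F_{3} = 2:
F_{5} = F_{4} + F_{3} = 3 + 2 = 5
F_{6} = F_{5} + F_{4} = 5 + 3 = 8
F_{7} = F_{6} + F_{5} = 8 + 5 = 13
F_{8} = F_{7} + F_{6} = 13 + 8 = 21
F_{9} = F_{8} + F_{7} = 21 + 13 = 34
F_{10} = F_{9} + F_{8} = 34 + 21 = 55
F_{11} = F_{10} + F_{9} = 55 + 34 = 89
F_{12} = F_{11} + F_{10} = 89 + 55 = 144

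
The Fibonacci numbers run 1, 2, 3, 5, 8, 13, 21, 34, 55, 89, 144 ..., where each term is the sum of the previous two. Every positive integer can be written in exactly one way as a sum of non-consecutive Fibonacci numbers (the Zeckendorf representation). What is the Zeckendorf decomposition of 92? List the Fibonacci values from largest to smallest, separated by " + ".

89 + 3

Greedily peel off the largest Fibonacci term at each step:
89 ≤ 92 < 144, so take 89; remainder 3
3 ≤ 3 < 5, so take 3; remainder 0
So 92 = 89 + 3, with no two terms consecutive in the sequence.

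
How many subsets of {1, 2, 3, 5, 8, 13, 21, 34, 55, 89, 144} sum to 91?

Each representation comes from the Zeckendorf form by replacing some F_k with F_{k−1} + F_{k−2} where possible.
91 = 89+2 = 55+34+2 = 55+21+13+2 = … (1 more), for 4 in all.

4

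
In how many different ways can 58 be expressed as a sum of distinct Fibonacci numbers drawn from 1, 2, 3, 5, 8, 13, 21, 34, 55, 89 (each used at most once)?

58 = 55+3 = 55+2+1 = 34+21+3 = 34+21+2+1 = 34+13+8+3 = … (2 more), for 7 in all.

7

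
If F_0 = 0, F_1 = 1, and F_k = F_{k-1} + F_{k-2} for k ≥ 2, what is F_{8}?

21

F_{2} = F_{1} + F_{0} = 1 + 0 = 1
F_{3} = F_{2} + F_{1} = 1 + 1 = 2
F_{4} = F_{3} + F_{2} = 2 + 1 = 3
F_{5} = F_{4} + F_{3} = 3 + 2 = 5
F_{6} = F_{5} + F_{4} = 5 + 3 = 8
F_{7} = F_{6} + F_{5} = 8 + 5 = 13
F_{8} = F_{7} + F_{6} = 13 + 8 = 21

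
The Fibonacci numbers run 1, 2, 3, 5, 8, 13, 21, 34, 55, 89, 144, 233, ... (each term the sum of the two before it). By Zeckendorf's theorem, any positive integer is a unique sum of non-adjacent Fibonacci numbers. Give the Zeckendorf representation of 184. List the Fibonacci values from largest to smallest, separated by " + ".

144 + 34 + 5 + 1

subtract 144 from 184: 40 remains
subtract 34 from 40: 6 remains
subtract 5 from 6: 1 remains
subtract 1 from 1: 0 remains
So 184 = 144 + 34 + 5 + 1, with no two terms consecutive in the sequence.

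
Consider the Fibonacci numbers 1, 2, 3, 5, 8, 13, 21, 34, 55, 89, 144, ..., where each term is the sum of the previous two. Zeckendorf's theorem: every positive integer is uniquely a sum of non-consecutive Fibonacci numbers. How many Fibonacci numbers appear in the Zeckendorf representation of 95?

3

95: greatest Fibonacci not exceeding it is 89, leaving 6
6: greatest Fibonacci not exceeding it is 5, leaving 1
1: greatest Fibonacci not exceeding it is 1, leaving 0
95 = 89 + 5 + 1, which has 3 terms.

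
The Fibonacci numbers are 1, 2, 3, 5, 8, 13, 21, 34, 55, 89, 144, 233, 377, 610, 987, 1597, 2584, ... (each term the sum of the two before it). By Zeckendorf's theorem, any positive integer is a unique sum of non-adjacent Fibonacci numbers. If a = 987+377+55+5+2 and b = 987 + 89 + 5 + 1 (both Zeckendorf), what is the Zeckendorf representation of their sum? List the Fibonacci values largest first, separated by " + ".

The two numbers are 1426 and 1082, so their sum is 2508.
Repeatedly subtract the largest Fibonacci number that fits:
subtract 1597 from 2508: 911 remains
subtract 610 from 911: 301 remains
subtract 233 from 301: 68 remains
subtract 55 from 68: 13 remains
subtract 13 from 13: 0 remains

1597 + 610 + 233 + 55 + 13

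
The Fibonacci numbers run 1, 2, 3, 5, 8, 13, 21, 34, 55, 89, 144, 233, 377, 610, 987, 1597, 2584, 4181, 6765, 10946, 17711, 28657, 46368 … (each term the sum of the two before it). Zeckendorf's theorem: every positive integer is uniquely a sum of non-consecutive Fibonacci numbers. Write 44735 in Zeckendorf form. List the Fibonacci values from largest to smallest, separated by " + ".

Greedy algorithm:
28657 ≤ 44735 < 46368, so take 28657; remainder 16078
10946 ≤ 16078 < 17711, so take 10946; remainder 5132
4181 ≤ 5132 < 6765, so take 4181; remainder 951
610 ≤ 951 < 987, so take 610; remainder 341
233 ≤ 341 < 377, so take 233; remainder 108
89 ≤ 108 < 144, so take 89; remainder 19
13 ≤ 19 < 21, so take 13; remainder 6
5 ≤ 6 < 8, so take 5; remainder 1
1 ≤ 1 < 2, so take 1; remainder 0
So 44735 = 28657 + 10946 + 4181 + 610 + 233 + 89 + 13 + 5 + 1, with no two terms consecutive in the sequence.

28657 + 10946 + 4181 + 610 + 233 + 89 + 13 + 5 + 1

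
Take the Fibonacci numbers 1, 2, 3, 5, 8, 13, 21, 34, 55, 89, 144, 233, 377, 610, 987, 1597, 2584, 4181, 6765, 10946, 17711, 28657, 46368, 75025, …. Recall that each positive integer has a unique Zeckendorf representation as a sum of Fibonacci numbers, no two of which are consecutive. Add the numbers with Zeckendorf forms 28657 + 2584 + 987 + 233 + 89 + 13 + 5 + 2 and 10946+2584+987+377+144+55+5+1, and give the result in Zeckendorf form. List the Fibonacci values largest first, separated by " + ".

The two numbers are 32570 and 15099, so their sum is 47669.
Greedy algorithm:
47669: greatest Fibonacci not exceeding it is 46368, leaving 1301
1301: greatest Fibonacci not exceeding it is 987, leaving 314
314: greatest Fibonacci not exceeding it is 233, leaving 81
81: greatest Fibonacci not exceeding it is 55, leaving 26
26: greatest Fibonacci not exceeding it is 21, leaving 5
5: greatest Fibonacci not exceeding it is 5, leaving 0

46368 + 987 + 233 + 55 + 21 + 5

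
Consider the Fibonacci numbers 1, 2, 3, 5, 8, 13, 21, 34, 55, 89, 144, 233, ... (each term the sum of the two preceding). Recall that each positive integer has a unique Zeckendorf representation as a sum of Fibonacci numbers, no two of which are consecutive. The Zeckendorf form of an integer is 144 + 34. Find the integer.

178

144 + 34 = 178.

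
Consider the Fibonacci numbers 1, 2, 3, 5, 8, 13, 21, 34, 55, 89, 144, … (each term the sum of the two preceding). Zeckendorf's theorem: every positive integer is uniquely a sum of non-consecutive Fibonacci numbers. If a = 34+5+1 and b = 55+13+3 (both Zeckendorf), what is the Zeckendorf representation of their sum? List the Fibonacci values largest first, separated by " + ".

The two numbers are 40 and 71, so their sum is 111.
take 89 (≤ 111); 111 − 89 = 22
take 21 (≤ 22); 22 − 21 = 1
take 1 (≤ 1); 1 − 1 = 0

89 + 21 + 1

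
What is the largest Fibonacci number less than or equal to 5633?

4181

4181 ≤ 5633 < 6765, so the largest Fibonacci number not exceeding 5633 is 4181.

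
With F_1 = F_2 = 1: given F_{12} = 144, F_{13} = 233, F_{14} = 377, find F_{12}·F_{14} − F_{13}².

144·377 − 233² = 54288 − 54289 = -1. (Cassini's identity: F_{k−1}F_{k+1} − F_k² = (−1)^k.)

-1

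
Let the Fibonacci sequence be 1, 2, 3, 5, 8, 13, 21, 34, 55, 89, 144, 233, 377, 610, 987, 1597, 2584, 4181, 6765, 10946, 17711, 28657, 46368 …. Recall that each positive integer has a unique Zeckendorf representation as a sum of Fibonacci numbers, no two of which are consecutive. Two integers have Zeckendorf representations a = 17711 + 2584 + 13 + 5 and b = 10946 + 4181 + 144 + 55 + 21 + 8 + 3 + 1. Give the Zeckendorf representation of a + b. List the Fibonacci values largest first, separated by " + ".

The two numbers are 20313 and 15359, so their sum is 35672.
take 28657 (≤ 35672); 35672 − 28657 = 7015
take 6765 (≤ 7015); 7015 − 6765 = 250
take 233 (≤ 250); 250 − 233 = 17
take 13 (≤ 17); 17 − 13 = 4
take 3 (≤ 4); 4 − 3 = 1
take 1 (≤ 1); 1 − 1 = 0

28657 + 6765 + 233 + 13 + 3 + 1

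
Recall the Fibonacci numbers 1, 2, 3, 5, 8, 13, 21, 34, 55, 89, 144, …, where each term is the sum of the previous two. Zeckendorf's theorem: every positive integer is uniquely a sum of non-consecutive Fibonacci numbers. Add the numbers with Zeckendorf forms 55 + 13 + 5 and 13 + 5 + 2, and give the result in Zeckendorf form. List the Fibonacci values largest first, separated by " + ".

The two numbers are 73 and 20, so their sum is 93.
subtract 89 from 93: 4 remains
subtract 3 from 4: 1 remains
subtract 1 from 1: 0 remains

89 + 3 + 1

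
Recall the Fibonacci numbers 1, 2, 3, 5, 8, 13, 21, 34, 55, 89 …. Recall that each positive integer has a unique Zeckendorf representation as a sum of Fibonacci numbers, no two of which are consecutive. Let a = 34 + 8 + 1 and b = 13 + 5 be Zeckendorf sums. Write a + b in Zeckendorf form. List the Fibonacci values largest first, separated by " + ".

The two numbers are 43 and 18, so their sum is 61.
Greedy algorithm:
largest Fibonacci ≤ 61 is 55; 61 − 55 = 6
largest Fibonacci ≤ 6 is 5; 6 − 5 = 1
largest Fibonacci ≤ 1 is 1; 1 − 1 = 0

55 + 5 + 1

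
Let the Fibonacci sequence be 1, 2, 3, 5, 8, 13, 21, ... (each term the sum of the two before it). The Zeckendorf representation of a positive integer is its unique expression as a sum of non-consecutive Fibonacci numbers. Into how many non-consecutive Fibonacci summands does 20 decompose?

take 13 (≤ 20); 20 − 13 = 7
take 5 (≤ 7); 7 − 5 = 2
take 2 (≤ 2); 2 − 2 = 0
20 = 13 + 5 + 2, which has 3 terms.

3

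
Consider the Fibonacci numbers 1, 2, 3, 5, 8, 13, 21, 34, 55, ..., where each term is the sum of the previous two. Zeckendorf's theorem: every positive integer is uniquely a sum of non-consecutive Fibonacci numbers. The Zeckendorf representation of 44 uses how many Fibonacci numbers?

3

take 34 (≤ 44); 44 − 34 = 10
take 8 (≤ 10); 10 − 8 = 2
take 2 (≤ 2); 2 − 2 = 0
44 = 34 + 8 + 2, which has 3 terms.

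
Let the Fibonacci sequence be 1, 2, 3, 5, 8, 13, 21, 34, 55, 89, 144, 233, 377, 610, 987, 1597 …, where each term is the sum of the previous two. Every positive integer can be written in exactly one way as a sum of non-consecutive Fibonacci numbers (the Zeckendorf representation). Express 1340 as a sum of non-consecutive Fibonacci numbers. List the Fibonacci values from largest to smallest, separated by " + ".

987 + 233 + 89 + 21 + 8 + 2

1340 − 987 = 353
353 − 233 = 120
120 − 89 = 31
31 − 21 = 10
10 − 8 = 2
2 − 2 = 0
So 1340 = 987 + 233 + 89 + 21 + 8 + 2, with no two terms consecutive in the sequence.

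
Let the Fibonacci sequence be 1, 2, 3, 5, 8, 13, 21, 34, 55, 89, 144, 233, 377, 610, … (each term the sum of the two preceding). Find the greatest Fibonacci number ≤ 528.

377

377 ≤ 528 < 610, so the largest Fibonacci number not exceeding 528 is 377.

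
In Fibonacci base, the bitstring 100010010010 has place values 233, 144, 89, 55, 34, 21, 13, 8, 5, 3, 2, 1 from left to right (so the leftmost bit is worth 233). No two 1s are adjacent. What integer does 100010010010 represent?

Summing the place values of the 1 bits: 233 + 34 + 8 + 2 = 277.

277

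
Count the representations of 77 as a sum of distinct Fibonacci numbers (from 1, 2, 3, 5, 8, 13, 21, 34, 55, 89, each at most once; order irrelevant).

Starting from the Zeckendorf form and repeatedly splitting a term F_k into F_{k−1} + F_{k−2} (when neither is already used) reaches every representation.
77 = 55+21+1 = 55+13+8+1 = 55+13+5+3+1 = … (2 more), for 5 in all.

5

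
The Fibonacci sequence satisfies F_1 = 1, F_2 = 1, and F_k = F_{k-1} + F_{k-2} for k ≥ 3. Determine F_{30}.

Iterating the recurrence up to F_{26} = 121393 and F_{25} = 75025:
F_{27} = F_{26} + F_{25} = 121393 + 75025 = 196418
F_{28} = F_{27} + F_{26} = 196418 + 121393 = 317811
F_{29} = F_{28} + F_{27} = 317811 + 196418 = 514229
F_{30} = F_{29} + F_{28} = 514229 + 317811 = 832040

832040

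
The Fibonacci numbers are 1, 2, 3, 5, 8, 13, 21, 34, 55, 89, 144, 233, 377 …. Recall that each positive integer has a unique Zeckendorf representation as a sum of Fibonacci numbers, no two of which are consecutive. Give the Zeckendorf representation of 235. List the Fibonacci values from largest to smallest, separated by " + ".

233 + 2

Greedy algorithm:
take 233 (≤ 235); 235 − 233 = 2
take 2 (≤ 2); 2 − 2 = 0
So 235 = 233 + 2, with no two terms consecutive in the sequence.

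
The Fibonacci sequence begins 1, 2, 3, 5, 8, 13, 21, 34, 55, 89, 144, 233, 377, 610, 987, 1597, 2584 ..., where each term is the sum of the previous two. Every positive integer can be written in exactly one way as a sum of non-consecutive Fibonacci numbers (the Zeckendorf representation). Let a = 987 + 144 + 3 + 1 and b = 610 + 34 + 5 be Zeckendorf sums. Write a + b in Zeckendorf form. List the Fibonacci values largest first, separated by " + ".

1597 + 144 + 34 + 8 + 1

The two numbers are 1135 and 649, so their sum is 1784.
subtract 1597 from 1784: 187 remains
subtract 144 from 187: 43 remains
subtract 34 from 43: 9 remains
subtract 8 from 9: 1 remains
subtract 1 from 1: 0 remains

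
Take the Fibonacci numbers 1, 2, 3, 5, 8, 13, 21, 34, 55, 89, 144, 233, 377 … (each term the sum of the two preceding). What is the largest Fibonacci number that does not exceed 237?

233

233 ≤ 237 < 377, so the largest Fibonacci number not exceeding 237 is 233.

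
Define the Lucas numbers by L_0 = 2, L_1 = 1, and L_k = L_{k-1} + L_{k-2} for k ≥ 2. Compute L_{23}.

Iterating the recurrence up to L_{16} = 2207 and L_{15} = 1364:
L_{17} = L_{16} + L_{15} = 2207 + 1364 = 3571
L_{18} = L_{17} + L_{16} = 3571 + 2207 = 5778
L_{19} = L_{18} + L_{17} = 5778 + 3571 = 9349
L_{20} = L_{19} + L_{18} = 9349 + 5778 = 15127
L_{21} = L_{20} + L_{19} = 15127 + 9349 = 24476
L_{22} = L_{21} + L_{20} = 24476 + 15127 = 39603
L_{23} = L_{22} + L_{21} = 39603 + 24476 = 64079

64079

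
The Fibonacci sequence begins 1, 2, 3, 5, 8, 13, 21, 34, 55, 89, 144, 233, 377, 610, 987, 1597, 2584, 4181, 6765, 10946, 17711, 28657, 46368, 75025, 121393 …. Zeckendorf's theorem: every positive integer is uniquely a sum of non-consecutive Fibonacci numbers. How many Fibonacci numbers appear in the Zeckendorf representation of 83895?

largest Fibonacci ≤ 83895 is 75025; 83895 − 75025 = 8870
largest Fibonacci ≤ 8870 is 6765; 8870 − 6765 = 2105
largest Fibonacci ≤ 2105 is 1597; 2105 − 1597 = 508
largest Fibonacci ≤ 508 is 377; 508 − 377 = 131
largest Fibonacci ≤ 131 is 89; 131 − 89 = 42
largest Fibonacci ≤ 42 is 34; 42 − 34 = 8
largest Fibonacci ≤ 8 is 8; 8 − 8 = 0
83895 = 75025 + 6765 + 1597 + 377 + 89 + 34 + 8, which has 7 terms.

7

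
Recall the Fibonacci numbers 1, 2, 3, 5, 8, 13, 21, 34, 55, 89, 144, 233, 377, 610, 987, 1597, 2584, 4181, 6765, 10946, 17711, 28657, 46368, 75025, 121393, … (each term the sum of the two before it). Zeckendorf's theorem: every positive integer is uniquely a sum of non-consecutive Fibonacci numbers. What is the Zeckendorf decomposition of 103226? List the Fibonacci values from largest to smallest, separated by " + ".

subtract 75025 from 103226: 28201 remains
subtract 17711 from 28201: 10490 remains
subtract 6765 from 10490: 3725 remains
subtract 2584 from 3725: 1141 remains
subtract 987 from 1141: 154 remains
subtract 144 from 154: 10 remains
subtract 8 from 10: 2 remains
subtract 2 from 2: 0 remains
So 103226 = 75025 + 17711 + 6765 + 2584 + 987 + 144 + 8 + 2, with no two terms consecutive in the sequence.

75025 + 17711 + 6765 + 2584 + 987 + 144 + 8 + 2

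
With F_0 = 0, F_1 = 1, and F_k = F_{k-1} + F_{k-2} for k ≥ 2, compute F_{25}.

Iterating the recurrence up to F_{21} = 10946 and F_{20} = 6765:
F_{22} = F_{21} + F_{20} = 10946 + 6765 = 17711
F_{23} = F_{22} + F_{21} = 17711 + 10946 = 28657
F_{24} = F_{23} + F_{22} = 28657 + 17711 = 46368
F_{25} = F_{24} + F_{23} = 46368 + 28657 = 75025

75025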